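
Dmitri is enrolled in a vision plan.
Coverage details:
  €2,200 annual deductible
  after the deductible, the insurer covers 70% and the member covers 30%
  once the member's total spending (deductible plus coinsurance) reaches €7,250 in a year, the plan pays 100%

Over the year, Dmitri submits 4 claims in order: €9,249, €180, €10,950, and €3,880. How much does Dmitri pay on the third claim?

€2,881.30

Claim 1 — €9,249: €2,200 finishes the deductible; €7,049 goes to coinsurance; 30% of €7,049 = €2,114.70. Cost to member: €4,314.70. OOP to date €4,314.70.
Claim 2 — €180: deductible already satisfied, so member's share is 30% × €180 = €54. Member pays €54; OOP now €4,368.70.
Claim 3 — €10,950: deductible already satisfied, so member's share is 30% × €10,950 = €3,285. Adding that to €4,368.70 gives €7,653.70, past the €7,250 cap; member pays only €7,250 − €4,368.70 = €2,881.30.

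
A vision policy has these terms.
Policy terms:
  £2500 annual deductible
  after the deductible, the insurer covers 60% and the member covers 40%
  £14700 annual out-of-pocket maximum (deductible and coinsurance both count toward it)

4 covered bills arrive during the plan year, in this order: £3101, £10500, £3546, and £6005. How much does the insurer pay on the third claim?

£2127.60

#1 (£3101): £2500 to deductible, leaving £601; member's 40% is £240.40. Member owes £2740.40 (running OOP £2740.40). Insurer: £3101 − £2740.40 = £360.60.
#2 (£10500): deductible met; 40% of £10500 = £4200. Cost to member: £4200. OOP to date £6940.40. Plan pays £10500 − £4200 = £6300.
#3 (£3546): deductible met; 40% of £3546 = £1418.40. Member owes £1418.40 (running OOP £8358.80). Plan pays £3546 − £1418.40 = £2127.60.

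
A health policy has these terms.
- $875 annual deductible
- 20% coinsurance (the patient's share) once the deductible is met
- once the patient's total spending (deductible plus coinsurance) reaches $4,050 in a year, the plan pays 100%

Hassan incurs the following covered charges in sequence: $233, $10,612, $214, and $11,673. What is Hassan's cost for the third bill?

$42.80

Claim 1 — $233: entire amount goes to the deductible. Patient pays $233; OOP now $233.
Claim 2 — $10,612: $642 to deductible, leaving $9,970; 20% of $9,970 = $1,994. Patient owes $2,636 (running OOP $2,869).
Claim 3 — $214: 20% coinsurance on $214 = $42.80. Patient owes $42.80 (running OOP $2,911.80).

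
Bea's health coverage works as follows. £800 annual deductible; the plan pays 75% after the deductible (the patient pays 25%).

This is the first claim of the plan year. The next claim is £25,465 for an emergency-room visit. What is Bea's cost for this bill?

Nothing has been paid toward the £800 deductible, so the first £800 of this charge is applied there.
That leaves £25,465 − £800 = £24,665 for coinsurance.
Patient's 25% share of £24,665 is £6,166.25.
Patient responsibility: £800 + £6,166.25 = £6,966.25.

£6,966.25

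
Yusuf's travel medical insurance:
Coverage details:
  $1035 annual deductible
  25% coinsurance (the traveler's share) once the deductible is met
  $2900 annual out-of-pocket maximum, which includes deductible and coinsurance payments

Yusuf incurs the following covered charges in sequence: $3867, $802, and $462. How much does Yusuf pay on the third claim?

#1 ($3867): $1035 finishes the deductible; $2832 goes to coinsurance; 25% of $2832 = $708. Traveler pays $1743; OOP now $1743.
#2 ($802): deductible met; 25% of $802 = $200.50. Traveler pays $200.50; OOP now $1943.50.
#3 ($462): 25% coinsurance on $462 = $115.50. Cost to traveler: $115.50. OOP to date $2059.

$115.50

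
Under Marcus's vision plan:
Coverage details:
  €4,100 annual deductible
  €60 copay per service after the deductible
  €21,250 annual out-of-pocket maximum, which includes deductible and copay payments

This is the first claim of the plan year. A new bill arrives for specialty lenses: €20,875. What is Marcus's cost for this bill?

Nothing has been paid toward the €4,100 deductible, so the first €4,100 of this charge is applied there.
That leaves €20,875 − €4,100 = €16,775 for the copay.
Copay on this service: €60.
Member responsibility before any cap: €4,100 + €60 = €4,160.
Total out-of-pocket so far would be €0 + €4,160 = €4,160, below the €21,250 cap — no reduction.

€4,160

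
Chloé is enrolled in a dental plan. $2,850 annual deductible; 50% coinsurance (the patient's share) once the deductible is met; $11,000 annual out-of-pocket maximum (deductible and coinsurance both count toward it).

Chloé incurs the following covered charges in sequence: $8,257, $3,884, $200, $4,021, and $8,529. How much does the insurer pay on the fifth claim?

$7,135

Claim 1 — $8,257: $2,850 to deductible, leaving $5,407; 50% of $5,407 = $2,703.50. Cost to patient: $5,553.50. OOP to date $5,553.50. Insurer: $8,257 − $5,553.50 = $2,703.50.
Claim 2 — $3,884: deductible met; 50% of $3,884 = $1,942. Patient owes $1,942 (running OOP $7,495.50). Insurer: $3,884 − $1,942 = $1,942.
Claim 3 — $200: 50% coinsurance on $200 = $100. Patient owes $100 (running OOP $7,595.50). Plan pays $200 − $100 = $100.
Claim 4 — $4,021: deductible already satisfied, so patient's share is 50% × $4,021 = $2,010.50. Patient owes $2,010.50 (running OOP $9,606). Insurer: $4,021 − $2,010.50 = $2,010.50.
Claim 5 — $8,529: deductible already satisfied, so patient's share is 50% × $8,529 = $4,264.50. OOP would hit $13,870.50 > $11,000, so the cap limits the patient to $11,000 − $9,606 = $1,394. Plan pays $8,529 − $1,394 = $7,135.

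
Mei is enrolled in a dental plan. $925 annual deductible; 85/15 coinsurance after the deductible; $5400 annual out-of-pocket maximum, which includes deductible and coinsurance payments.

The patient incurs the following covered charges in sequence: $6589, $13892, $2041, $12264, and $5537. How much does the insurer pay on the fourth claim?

#1 ($6589): deductible takes $925, $5664 remains; patient's 15% is $849.60. Cost to patient: $1774.60. OOP to date $1774.60. Insurer: $6589 − $1774.60 = $4814.40.
#2 ($13892): 15% coinsurance on $13892 = $2083.80. Patient pays $2083.80; OOP now $3858.40. Plan pays $13892 − $2083.80 = $11808.20.
#3 ($2041): deductible met; 15% of $2041 = $306.15. Patient pays $306.15; OOP now $4164.55. Plan pays $2041 − $306.15 = $1734.85.
#4 ($12264): deductible already satisfied, so patient's share is 15% × $12264 = $1839.60. OOP would hit $6004.15 > $5400, so the cap limits the patient to $5400 − $4164.55 = $1235.45. Plan pays $12264 − $1235.45 = $11028.55.

$11028.55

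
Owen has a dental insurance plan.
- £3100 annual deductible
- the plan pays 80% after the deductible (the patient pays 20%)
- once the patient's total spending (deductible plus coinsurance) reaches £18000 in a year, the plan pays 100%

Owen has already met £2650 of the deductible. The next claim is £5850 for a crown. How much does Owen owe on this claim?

£1530

Deductible still to meet: £3100 − £2650 = £450.
After the £450 deductible portion, £5850 − £450 = £5400 is subject to coinsurance.
20% of £5400 = £1080 falls to the patient.
That puts the patient's cost at £450 + £1080 = £1530 before any cap.
Year-to-date out-of-pocket becomes £2650 + £1530 = £4180, still under the £18000 maximum, so no cap applies.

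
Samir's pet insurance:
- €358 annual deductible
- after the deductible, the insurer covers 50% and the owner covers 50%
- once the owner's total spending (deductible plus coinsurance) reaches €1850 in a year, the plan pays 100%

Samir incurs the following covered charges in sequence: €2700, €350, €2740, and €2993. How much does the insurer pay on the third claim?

Claim 1 — €2700: €358 to deductible, leaving €2342; owner's 50% is €1171. Owner pays €1529; OOP now €1529. Insurer: €2700 − €1529 = €1171.
Claim 2 — €350: deductible already satisfied, so owner's share is 50% × €350 = €175. Cost to owner: €175. OOP to date €1704. Plan pays €350 − €175 = €175.
Claim 3 — €2740: 50% coinsurance on €2740 = €1370. Adding that to €1704 gives €3074, past the €1850 cap; owner pays only €1850 − €1704 = €146. Plan pays €2740 − €146 = €2594.

€2594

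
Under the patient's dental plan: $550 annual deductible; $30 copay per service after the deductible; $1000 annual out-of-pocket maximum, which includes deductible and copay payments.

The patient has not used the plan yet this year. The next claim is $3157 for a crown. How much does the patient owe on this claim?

Deductible not yet touched, so the first $550 of the bill goes to the deductible.
That leaves $3157 − $550 = $2607 for the copay.
Copay on this service: $30.
Patient responsibility before any cap: $550 + $30 = $580.
Cumulative spending $0 + $580 = $580 stays under the $1000 maximum.

$580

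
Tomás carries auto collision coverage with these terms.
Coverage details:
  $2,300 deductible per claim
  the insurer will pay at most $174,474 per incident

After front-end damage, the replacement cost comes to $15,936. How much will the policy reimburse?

$13,636

Subtract the deductible: $15,936 − $2,300 = $13,636.
$13,636 ≤ $174,474, so the limit doesn't bind; insurer pays $13,636.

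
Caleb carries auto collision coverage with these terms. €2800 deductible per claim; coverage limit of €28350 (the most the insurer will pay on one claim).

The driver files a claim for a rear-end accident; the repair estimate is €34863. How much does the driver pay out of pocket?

Subtract the deductible: €34863 − €2800 = €32063.
€32063 exceeds the €28350 limit, so the insurer pays the limit: €28350.
The driver bears the rest of the original loss: €34863 − €28350 = €6513.

€6513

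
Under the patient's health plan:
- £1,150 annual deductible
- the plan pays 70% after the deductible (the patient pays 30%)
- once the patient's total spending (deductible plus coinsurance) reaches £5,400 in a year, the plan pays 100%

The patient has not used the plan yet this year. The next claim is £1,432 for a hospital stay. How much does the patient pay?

£1,234.60

Nothing has been paid toward the £1,150 deductible, so the first £1,150 of this charge is applied there.
After the £1,150 deductible portion, £1,432 − £1,150 = £282 is subject to coinsurance.
Patient's 30% share of £282 is £84.60.
So the patient owes £1,150 + £84.60 = £1,234.60 before any cap.
Cumulative spending £0 + £1,234.60 = £1,234.60 stays under the £5,400 maximum.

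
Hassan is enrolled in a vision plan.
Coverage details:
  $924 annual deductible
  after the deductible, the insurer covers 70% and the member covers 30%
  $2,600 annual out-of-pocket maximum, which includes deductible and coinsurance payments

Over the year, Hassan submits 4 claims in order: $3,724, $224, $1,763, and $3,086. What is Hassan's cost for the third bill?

Bill 1, $3,724: $924 finishes the deductible; $2,800 goes to coinsurance; 30% of $2,800 = $840. Member pays $1,764; OOP now $1,764.
Bill 2, $224: deductible met; 30% of $224 = $67.20. Member owes $67.20 (running OOP $1,831.20).
Bill 3, $1,763: deductible already satisfied, so member's share is 30% × $1,763 = $528.90. Cost to member: $528.90. OOP to date $2,360.10.

$528.90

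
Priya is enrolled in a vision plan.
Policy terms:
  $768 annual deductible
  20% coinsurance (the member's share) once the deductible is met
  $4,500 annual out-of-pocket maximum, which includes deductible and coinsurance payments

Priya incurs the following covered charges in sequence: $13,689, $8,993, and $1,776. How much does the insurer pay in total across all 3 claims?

Claim 1 ($13,689): deductible takes $768, $12,921 remains; 20% of $12,921 = $2,584.20. Member pays $3,352.20; OOP now $3,352.20. Insurer: $13,689 − $3,352.20 = $10,336.80.
Claim 2 ($8,993): deductible met; 20% of $8,993 = $1,798.60. Adding that to $3,352.20 gives $5,150.80, past the $4,500 cap; member pays only $4,500 − $3,352.20 = $1,147.80. Plan pays $8,993 − $1,147.80 = $7,845.20.
Claim 3 ($1,776): deductible met; 20% of $1,776 = $355.20. Adding that to $4,500 gives $4,855.20, past the $4,500 cap; member pays only $4,500 − $4,500 = $0. Plan pays $1,776 − $0 = $1,776.
Insurer total = bills − member's total = $24,458 − $4,500 = $19,958.

$19,958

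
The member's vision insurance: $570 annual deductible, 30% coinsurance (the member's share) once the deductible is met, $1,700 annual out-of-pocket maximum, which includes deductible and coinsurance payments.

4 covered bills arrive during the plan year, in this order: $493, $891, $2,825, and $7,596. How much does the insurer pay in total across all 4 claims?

Claim 1 — $493: fully absorbed by the deductible. Cost to member: $493. OOP to date $493. Plan pays $493 − $493 = $0.
Claim 2 — $891: $77 finishes the deductible; $814 goes to coinsurance; 30% of $814 = $244.20. Cost to member: $321.20. OOP to date $814.20. Plan pays $891 − $321.20 = $569.80.
Claim 3 — $2,825: deductible already satisfied, so member's share is 30% × $2,825 = $847.50. Cost to member: $847.50. OOP to date $1,661.70. Insurer: $2,825 − $847.50 = $1,977.50.
Claim 4 — $7,596: deductible already satisfied, so member's share is 30% × $7,596 = $2,278.80. OOP would hit $3,940.50 > $1,700, so the cap limits the member to $1,700 − $1,661.70 = $38.30. Insurer: $7,596 − $38.30 = $7,557.70.
Insurer total = bills − member's total = $11,805 − $1,700 = $10,105.

$10,105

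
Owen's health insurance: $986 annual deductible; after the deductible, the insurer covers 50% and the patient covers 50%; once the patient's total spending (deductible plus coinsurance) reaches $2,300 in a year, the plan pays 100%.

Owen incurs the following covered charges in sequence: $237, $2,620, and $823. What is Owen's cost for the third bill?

#1 ($237): all of it applies to the deductible. Cost to patient: $237. OOP to date $237.
#2 ($2,620): $749 to deductible, leaving $1,871; 50% of $1,871 = $935.50. Patient owes $1,684.50 (running OOP $1,921.50).
#3 ($823): deductible met; 50% of $823 = $411.50. OOP would hit $2,333 > $2,300, so the cap limits the patient to $2,300 − $1,921.50 = $378.50.

$378.50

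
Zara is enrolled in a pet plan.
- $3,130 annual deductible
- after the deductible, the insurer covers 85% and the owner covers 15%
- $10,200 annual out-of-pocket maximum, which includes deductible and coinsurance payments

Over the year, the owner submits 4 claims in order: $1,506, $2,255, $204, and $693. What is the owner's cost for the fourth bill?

Claim 1 — $1,506: fully absorbed by the deductible. Cost to owner: $1,506. OOP to date $1,506.
Claim 2 — $2,255: $1,624 finishes the deductible; $631 goes to coinsurance; 15% of $631 = $94.65. Owner pays $1,718.65; OOP now $3,224.65.
Claim 3 — $204: deductible already satisfied, so owner's share is 15% × $204 = $30.60. Owner owes $30.60 (running OOP $3,255.25).
Claim 4 — $693: deductible met; 15% of $693 = $103.95. Owner owes $103.95 (running OOP $3,359.20).

$103.95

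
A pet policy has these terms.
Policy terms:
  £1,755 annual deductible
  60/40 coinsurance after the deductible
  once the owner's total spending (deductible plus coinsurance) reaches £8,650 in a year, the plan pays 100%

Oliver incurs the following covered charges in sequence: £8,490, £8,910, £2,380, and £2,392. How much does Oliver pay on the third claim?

£637

#1 (£8,490): £1,755 to deductible, leaving £6,735; coinsurance £6,735 × 40% = £2,694. Owner pays £4,449; OOP now £4,449.
#2 (£8,910): 40% coinsurance on £8,910 = £3,564. Owner owes £3,564 (running OOP £8,013).
#3 (£2,380): deductible already satisfied, so owner's share is 40% × £2,380 = £952. Adding that to £8,013 gives £8,965, past the £8,650 cap; owner pays only £8,650 − £8,013 = £637.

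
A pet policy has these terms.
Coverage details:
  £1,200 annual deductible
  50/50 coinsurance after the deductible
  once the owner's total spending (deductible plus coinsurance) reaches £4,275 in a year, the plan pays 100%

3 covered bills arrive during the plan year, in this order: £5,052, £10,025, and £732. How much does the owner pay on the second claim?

Claim 1 (£5,052): £1,200 finishes the deductible; £3,852 goes to coinsurance; 50% of £3,852 = £1,926. Owner owes £3,126 (running OOP £3,126).
Claim 2 (£10,025): deductible met; 50% of £10,025 = £5,012.50. Adding that to £3,126 gives £8,138.50, past the £4,275 cap; owner pays only £4,275 − £3,126 = £1,149.

£1,149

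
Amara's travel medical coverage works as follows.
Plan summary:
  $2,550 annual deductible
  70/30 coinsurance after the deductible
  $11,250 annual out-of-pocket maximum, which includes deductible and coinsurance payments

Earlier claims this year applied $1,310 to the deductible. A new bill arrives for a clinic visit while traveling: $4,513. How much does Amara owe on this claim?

$2,221.90

Remaining deductible: $2,550 − $1,310 = $1,240.
After the $1,240 deductible portion, $4,513 − $1,240 = $3,273 is subject to coinsurance.
Coinsurance: $3,273 × 30% = $981.90.
That puts the traveler's cost at $1,240 + $981.90 = $2,221.90 before any cap.
Total out-of-pocket so far would be $1,310 + $2,221.90 = $3,531.90, below the $11,250 cap — no reduction.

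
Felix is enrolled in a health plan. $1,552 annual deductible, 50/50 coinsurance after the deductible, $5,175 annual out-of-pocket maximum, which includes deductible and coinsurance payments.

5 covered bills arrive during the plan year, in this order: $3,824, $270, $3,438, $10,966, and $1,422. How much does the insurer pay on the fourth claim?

$10,333

Claim 1 ($3,824): $1,552 to deductible, leaving $2,272; 50% of $2,272 = $1,136. Patient owes $2,688 (running OOP $2,688). Plan pays $3,824 − $2,688 = $1,136.
Claim 2 ($270): 50% coinsurance on $270 = $135. Cost to patient: $135. OOP to date $2,823. Insurer: $270 − $135 = $135.
Claim 3 ($3,438): 50% coinsurance on $3,438 = $1,719. Patient pays $1,719; OOP now $4,542. Insurer: $3,438 − $1,719 = $1,719.
Claim 4 ($10,966): deductible already satisfied, so patient's share is 50% × $10,966 = $5,483. OOP would hit $10,025 > $5,175, so the cap limits the patient to $5,175 − $4,542 = $633. Plan pays $10,966 − $633 = $10,333.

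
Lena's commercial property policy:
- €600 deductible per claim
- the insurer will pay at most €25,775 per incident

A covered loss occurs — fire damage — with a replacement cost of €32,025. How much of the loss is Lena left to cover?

Less the €600 deductible: €32,025 − €600 = €31,425.
Since €31,425 > €25,775, the payout is capped at €25,775.
The business bears the rest of the original loss: €32,025 − €25,775 = €6,250.

€6,250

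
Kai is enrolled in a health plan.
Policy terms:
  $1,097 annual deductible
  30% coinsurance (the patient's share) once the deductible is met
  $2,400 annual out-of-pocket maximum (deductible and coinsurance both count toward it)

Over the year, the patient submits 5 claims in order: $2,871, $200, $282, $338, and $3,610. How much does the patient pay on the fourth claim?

$101.40

Bill 1, $2,871: deductible takes $1,097, $1,774 remains; coinsurance $1,774 × 30% = $532.20. Cost to patient: $1,629.20. OOP to date $1,629.20.
Bill 2, $200: deductible already satisfied, so patient's share is 30% × $200 = $60. Patient pays $60; OOP now $1,689.20.
Bill 3, $282: deductible already satisfied, so patient's share is 30% × $282 = $84.60. Cost to patient: $84.60. OOP to date $1,773.80.
Bill 4, $338: deductible met; 30% of $338 = $101.40. Cost to patient: $101.40. OOP to date $1,875.20.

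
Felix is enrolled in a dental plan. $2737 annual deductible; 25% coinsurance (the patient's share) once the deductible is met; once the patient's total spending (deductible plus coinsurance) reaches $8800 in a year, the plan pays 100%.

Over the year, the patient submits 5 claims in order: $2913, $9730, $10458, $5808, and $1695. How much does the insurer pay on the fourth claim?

$4836

Bill 1, $2913: deductible takes $2737, $176 remains; 25% of $176 = $44. Patient owes $2781 (running OOP $2781). Insurer: $2913 − $2781 = $132.
Bill 2, $9730: deductible already satisfied, so patient's share is 25% × $9730 = $2432.50. Patient pays $2432.50; OOP now $5213.50. Insurer: $9730 − $2432.50 = $7297.50.
Bill 3, $10458: deductible met; 25% of $10458 = $2614.50. Cost to patient: $2614.50. OOP to date $7828. Insurer: $10458 − $2614.50 = $7843.50.
Bill 4, $5808: 25% coinsurance on $5808 = $1452. That would push OOP to $9280, over the $8800 cap, so patient pays $8800 − $7828 = $972. Insurer: $5808 − $972 = $4836.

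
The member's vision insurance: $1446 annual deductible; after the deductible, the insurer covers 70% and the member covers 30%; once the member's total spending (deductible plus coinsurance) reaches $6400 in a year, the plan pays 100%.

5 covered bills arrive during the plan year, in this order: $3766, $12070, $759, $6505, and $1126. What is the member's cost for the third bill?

$227.70

Claim 1 — $3766: deductible takes $1446, $2320 remains; coinsurance $2320 × 30% = $696. Member owes $2142 (running OOP $2142).
Claim 2 — $12070: 30% coinsurance on $12070 = $3621. Member owes $3621 (running OOP $5763).
Claim 3 — $759: 30% coinsurance on $759 = $227.70. Cost to member: $227.70. OOP to date $5990.70.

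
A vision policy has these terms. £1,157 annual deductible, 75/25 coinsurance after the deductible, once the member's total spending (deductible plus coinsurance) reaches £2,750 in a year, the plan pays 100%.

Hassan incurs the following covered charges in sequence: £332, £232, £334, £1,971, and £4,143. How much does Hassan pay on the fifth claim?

Bill 1, £332: fully absorbed by the deductible. Member pays £332; OOP now £332.
Bill 2, £232: fully absorbed by the deductible. Cost to member: £232. OOP to date £564.
Bill 3, £334: fully absorbed by the deductible. Member owes £334 (running OOP £898).
Bill 4, £1,971: £259 finishes the deductible; £1,712 goes to coinsurance; member's 25% is £428. Cost to member: £687. OOP to date £1,585.
Bill 5, £4,143: deductible met; 25% of £4,143 = £1,035.75. Cost to member: £1,035.75. OOP to date £2,620.75.

£1,035.75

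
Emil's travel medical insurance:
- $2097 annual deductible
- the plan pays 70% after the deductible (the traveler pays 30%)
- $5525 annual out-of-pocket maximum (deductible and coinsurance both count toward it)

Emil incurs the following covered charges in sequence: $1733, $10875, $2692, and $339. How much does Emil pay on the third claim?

Bill 1, $1733: entire amount goes to the deductible. Traveler owes $1733 (running OOP $1733).
Bill 2, $10875: $364 finishes the deductible; $10511 goes to coinsurance; coinsurance $10511 × 30% = $3153.30. Traveler pays $3517.30; OOP now $5250.30.
Bill 3, $2692: 30% coinsurance on $2692 = $807.60. Adding that to $5250.30 gives $6057.90, past the $5525 cap; traveler pays only $5525 − $5250.30 = $274.70.

$274.70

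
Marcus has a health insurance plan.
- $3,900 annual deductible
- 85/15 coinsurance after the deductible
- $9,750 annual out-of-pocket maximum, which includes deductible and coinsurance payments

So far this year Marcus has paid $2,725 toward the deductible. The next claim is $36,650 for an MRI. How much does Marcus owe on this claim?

$6,496.25

$2,725 of the $3,900 deductible is already met, leaving $1,175.
The remaining $35,475 (= $36,650 − $1,175) moves to coinsurance.
15% of $35,475 = $5,321.25 falls to the patient.
Patient responsibility before any cap: $1,175 + $5,321.25 = $6,496.25.
Cumulative spending $2,725 + $6,496.25 = $9,221.25 stays under the $9,750 maximum.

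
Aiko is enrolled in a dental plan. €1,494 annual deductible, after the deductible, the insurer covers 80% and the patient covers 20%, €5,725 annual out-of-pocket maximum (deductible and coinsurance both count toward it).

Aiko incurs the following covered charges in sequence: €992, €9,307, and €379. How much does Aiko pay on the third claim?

€75.80

Claim 1 (€992): all of it applies to the deductible. Patient pays €992; OOP now €992.
Claim 2 (€9,307): €502 finishes the deductible; €8,805 goes to coinsurance; 20% of €8,805 = €1,761. Cost to patient: €2,263. OOP to date €3,255.
Claim 3 (€379): deductible met; 20% of €379 = €75.80. Patient pays €75.80; OOP now €3,330.80.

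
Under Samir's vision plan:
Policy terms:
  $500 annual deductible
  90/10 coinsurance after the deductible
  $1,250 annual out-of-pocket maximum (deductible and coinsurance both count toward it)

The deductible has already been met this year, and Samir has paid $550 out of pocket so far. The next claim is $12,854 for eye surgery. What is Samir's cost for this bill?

$700

The deductible is already satisfied, so the full bill goes to coinsurance.
10% of $12,854 = $1,285.40 falls to the member.
That would bring total out-of-pocket to $1,835.40, past the $1,250 cap. The member is capped at $1,250 − $550 = $700 on this claim.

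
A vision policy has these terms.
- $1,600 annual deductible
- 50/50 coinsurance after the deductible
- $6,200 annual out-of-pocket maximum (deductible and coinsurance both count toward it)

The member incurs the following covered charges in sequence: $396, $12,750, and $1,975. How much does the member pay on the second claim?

Claim 1 ($396): fully absorbed by the deductible. Member owes $396 (running OOP $396).
Claim 2 ($12,750): deductible takes $1,204, $11,546 remains; 50% of $11,546 = $5,773. Claim cost before the cap: $1,204 + $5,773 = $6,977. OOP would hit $7,373 > $6,200, so the cap limits the member to $6,200 − $396 = $5,804.

$5,804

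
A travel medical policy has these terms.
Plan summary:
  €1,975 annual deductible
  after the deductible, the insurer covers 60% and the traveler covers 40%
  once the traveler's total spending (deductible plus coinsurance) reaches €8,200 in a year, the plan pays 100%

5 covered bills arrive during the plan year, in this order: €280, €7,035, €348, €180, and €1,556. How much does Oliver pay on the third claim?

Bill 1, €280: entire amount goes to the deductible. Traveler pays €280; OOP now €280.
Bill 2, €7,035: deductible takes €1,695, €5,340 remains; traveler's 40% is €2,136. Traveler pays €3,831; OOP now €4,111.
Bill 3, €348: 40% coinsurance on €348 = €139.20. Traveler owes €139.20 (running OOP €4,250.20).

€139.20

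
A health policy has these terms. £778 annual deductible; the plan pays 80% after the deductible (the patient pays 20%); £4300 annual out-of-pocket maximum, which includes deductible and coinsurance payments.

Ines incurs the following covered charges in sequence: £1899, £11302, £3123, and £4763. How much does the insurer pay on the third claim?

Bill 1, £1899: £778 finishes the deductible; £1121 goes to coinsurance; 20% of £1121 = £224.20. Patient pays £1002.20; OOP now £1002.20. Insurer: £1899 − £1002.20 = £896.80.
Bill 2, £11302: 20% coinsurance on £11302 = £2260.40. Patient pays £2260.40; OOP now £3262.60. Insurer: £11302 − £2260.40 = £9041.60.
Bill 3, £3123: 20% coinsurance on £3123 = £624.60. Patient owes £624.60 (running OOP £3887.20). Plan pays £3123 − £624.60 = £2498.40.

£2498.40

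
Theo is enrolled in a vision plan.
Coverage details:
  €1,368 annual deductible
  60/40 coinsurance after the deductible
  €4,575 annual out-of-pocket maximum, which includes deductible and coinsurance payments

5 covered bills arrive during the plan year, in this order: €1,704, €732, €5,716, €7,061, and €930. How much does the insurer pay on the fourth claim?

Claim 1 — €1,704: deductible takes €1,368, €336 remains; coinsurance €336 × 40% = €134.40. Member pays €1,502.40; OOP now €1,502.40. Plan pays €1,704 − €1,502.40 = €201.60.
Claim 2 — €732: deductible already satisfied, so member's share is 40% × €732 = €292.80. Member pays €292.80; OOP now €1,795.20. Insurer: €732 − €292.80 = €439.20.
Claim 3 — €5,716: 40% coinsurance on €5,716 = €2,286.40. Cost to member: €2,286.40. OOP to date €4,081.60. Plan pays €5,716 − €2,286.40 = €3,429.60.
Claim 4 — €7,061: 40% coinsurance on €7,061 = €2,824.40. OOP would hit €6,906 > €4,575, so the cap limits the member to €4,575 − €4,081.60 = €493.40. Insurer: €7,061 − €493.40 = €6,567.60.

€6,567.60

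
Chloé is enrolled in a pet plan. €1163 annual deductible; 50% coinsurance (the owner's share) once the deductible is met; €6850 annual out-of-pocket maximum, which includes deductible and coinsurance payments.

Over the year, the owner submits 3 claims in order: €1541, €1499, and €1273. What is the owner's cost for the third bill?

€636.50

Claim 1 — €1541: €1163 finishes the deductible; €378 goes to coinsurance; coinsurance €378 × 50% = €189. Owner owes €1352 (running OOP €1352).
Claim 2 — €1499: deductible met; 50% of €1499 = €749.50. Cost to owner: €749.50. OOP to date €2101.50.
Claim 3 — €1273: deductible already satisfied, so owner's share is 50% × €1273 = €636.50. Owner owes €636.50 (running OOP €2738).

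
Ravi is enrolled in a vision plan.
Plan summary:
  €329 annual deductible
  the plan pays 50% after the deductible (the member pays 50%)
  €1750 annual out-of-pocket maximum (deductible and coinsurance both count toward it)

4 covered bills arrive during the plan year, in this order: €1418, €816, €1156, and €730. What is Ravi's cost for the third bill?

€468.50

Bill 1, €1418: €329 finishes the deductible; €1089 goes to coinsurance; coinsurance €1089 × 50% = €544.50. Cost to member: €873.50. OOP to date €873.50.
Bill 2, €816: deductible already satisfied, so member's share is 50% × €816 = €408. Member owes €408 (running OOP €1281.50).
Bill 3, €1156: 50% coinsurance on €1156 = €578. OOP would hit €1859.50 > €1750, so the cap limits the member to €1750 − €1281.50 = €468.50.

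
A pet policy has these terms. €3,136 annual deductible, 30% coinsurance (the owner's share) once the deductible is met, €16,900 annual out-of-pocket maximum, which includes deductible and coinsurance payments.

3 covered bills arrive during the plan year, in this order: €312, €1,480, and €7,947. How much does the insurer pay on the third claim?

€4,622.10

Claim 1 — €312: all of it applies to the deductible. Owner pays €312; OOP now €312. Plan pays €312 − €312 = €0.
Claim 2 — €1,480: entire amount goes to the deductible. Owner pays €1,480; OOP now €1,792. Plan pays €1,480 − €1,480 = €0.
Claim 3 — €7,947: €1,344 finishes the deductible; €6,603 goes to coinsurance; coinsurance €6,603 × 30% = €1,980.90. Cost to owner: €3,324.90. OOP to date €5,116.90. Plan pays €7,947 − €3,324.90 = €4,622.10.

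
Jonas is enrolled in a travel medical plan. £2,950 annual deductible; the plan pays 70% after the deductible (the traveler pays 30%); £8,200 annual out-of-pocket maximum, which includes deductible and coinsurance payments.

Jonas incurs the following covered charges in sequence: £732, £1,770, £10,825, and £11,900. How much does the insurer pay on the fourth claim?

Claim 1 (£732): entire amount goes to the deductible. Cost to traveler: £732. OOP to date £732. Plan pays £732 − £732 = £0.
Claim 2 (£1,770): all of it applies to the deductible. Traveler owes £1,770 (running OOP £2,502). Plan pays £1,770 − £1,770 = £0.
Claim 3 (£10,825): £448 finishes the deductible; £10,377 goes to coinsurance; coinsurance £10,377 × 30% = £3,113.10. Traveler owes £3,561.10 (running OOP £6,063.10). Insurer: £10,825 − £3,561.10 = £7,263.90.
Claim 4 (£11,900): deductible already satisfied, so traveler's share is 30% × £11,900 = £3,570. Adding that to £6,063.10 gives £9,633.10, past the £8,200 cap; traveler pays only £8,200 − £6,063.10 = £2,136.90. Plan pays £11,900 − £2,136.90 = £9,763.10.

£9,763.10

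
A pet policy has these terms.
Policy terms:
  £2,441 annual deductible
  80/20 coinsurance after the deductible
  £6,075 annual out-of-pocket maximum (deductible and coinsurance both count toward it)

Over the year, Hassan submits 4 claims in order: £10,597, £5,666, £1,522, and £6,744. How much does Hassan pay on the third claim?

#1 (£10,597): deductible takes £2,441, £8,156 remains; 20% of £8,156 = £1,631.20. Owner pays £4,072.20; OOP now £4,072.20.
#2 (£5,666): 20% coinsurance on £5,666 = £1,133.20. Owner pays £1,133.20; OOP now £5,205.40.
#3 (£1,522): deductible met; 20% of £1,522 = £304.40. Owner owes £304.40 (running OOP £5,509.80).

£304.40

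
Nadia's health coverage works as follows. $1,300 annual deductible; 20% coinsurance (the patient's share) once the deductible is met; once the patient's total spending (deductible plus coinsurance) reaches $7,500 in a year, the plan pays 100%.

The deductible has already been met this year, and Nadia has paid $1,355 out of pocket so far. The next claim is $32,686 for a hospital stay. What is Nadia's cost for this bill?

$6,145

With the deductible met, the entire $32,686 is subject to coinsurance.
Patient's 20% share of $32,686 is $6,537.20.
Adding $6,537.20 to the $1,355 already spent would give $7,892.20, which exceeds the $7,500 cap; the patient pays just $7,500 − $1,355 = $6,145.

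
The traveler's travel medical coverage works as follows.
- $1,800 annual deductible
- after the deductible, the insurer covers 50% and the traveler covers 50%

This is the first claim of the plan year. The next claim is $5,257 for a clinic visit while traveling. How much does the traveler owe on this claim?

$3,528.50

Nothing has been paid toward the $1,800 deductible, so the first $1,800 of this charge is applied there.
The remaining $3,457 (= $5,257 − $1,800) moves to coinsurance.
50% of $3,457 = $1,728.50 falls to the traveler.
Traveler responsibility: $1,800 + $1,728.50 = $3,528.50.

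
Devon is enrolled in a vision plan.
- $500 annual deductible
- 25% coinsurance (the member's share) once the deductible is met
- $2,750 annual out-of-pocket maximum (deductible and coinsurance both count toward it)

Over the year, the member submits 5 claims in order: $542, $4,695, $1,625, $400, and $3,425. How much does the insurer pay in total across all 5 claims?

$7,937

Claim 1 — $542: deductible takes $500, $42 remains; coinsurance $42 × 25% = $10.50. Member pays $510.50; OOP now $510.50. Insurer: $542 − $510.50 = $31.50.
Claim 2 — $4,695: deductible already satisfied, so member's share is 25% × $4,695 = $1,173.75. Member pays $1,173.75; OOP now $1,684.25. Plan pays $4,695 − $1,173.75 = $3,521.25.
Claim 3 — $1,625: deductible already satisfied, so member's share is 25% × $1,625 = $406.25. Member owes $406.25 (running OOP $2,090.50). Insurer: $1,625 − $406.25 = $1,218.75.
Claim 4 — $400: deductible already satisfied, so member's share is 25% × $400 = $100. Member pays $100; OOP now $2,190.50. Insurer: $400 − $100 = $300.
Claim 5 — $3,425: deductible met; 25% of $3,425 = $856.25. OOP would hit $3,046.75 > $2,750, so the cap limits the member to $2,750 − $2,190.50 = $559.50. Plan pays $3,425 − $559.50 = $2,865.50.
Insurer total = bills − member's total = $10,687 − $2,750 = $7,937.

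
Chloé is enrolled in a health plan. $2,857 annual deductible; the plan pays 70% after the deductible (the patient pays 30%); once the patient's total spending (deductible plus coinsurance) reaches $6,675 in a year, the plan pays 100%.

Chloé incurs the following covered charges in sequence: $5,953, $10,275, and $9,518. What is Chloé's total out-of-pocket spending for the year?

Claim 1 ($5,953): $2,857 finishes the deductible; $3,096 goes to coinsurance; coinsurance $3,096 × 30% = $928.80. Cost to patient: $3,785.80. OOP to date $3,785.80.
Claim 2 ($10,275): deductible met; 30% of $10,275 = $3,082.50. That would push OOP to $6,868.30, over the $6,675 cap, so patient pays $6,675 − $3,785.80 = $2,889.20.
Claim 3 ($9,518): deductible already satisfied, so patient's share is 30% × $9,518 = $2,855.40. Adding that to $6,675 gives $9,530.40, past the $6,675 cap; patient pays only $6,675 − $6,675 = $0.
Total paid by the patient: $3,785.80 + $2,889.20 + $0 = $6,675.

$6,675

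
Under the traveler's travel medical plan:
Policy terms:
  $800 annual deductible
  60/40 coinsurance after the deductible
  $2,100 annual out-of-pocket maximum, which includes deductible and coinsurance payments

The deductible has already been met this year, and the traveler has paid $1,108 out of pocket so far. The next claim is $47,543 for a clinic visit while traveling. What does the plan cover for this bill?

The deductible is already satisfied, so the full bill goes to coinsurance.
40% of $47,543 = $19,017.20 falls to the traveler.
That would bring total out-of-pocket to $20,125.20, past the $2,100 cap. The traveler is capped at $2,100 − $1,108 = $992 on this claim.
The insurer covers the remainder: $47,543 − $992 = $46,551.

$46,551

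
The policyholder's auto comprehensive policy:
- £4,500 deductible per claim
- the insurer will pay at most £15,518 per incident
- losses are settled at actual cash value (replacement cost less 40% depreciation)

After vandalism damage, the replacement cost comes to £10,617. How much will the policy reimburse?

£1,870.20

At 40% depreciation, ACV = £10,617 − £4,246.80 = £6,370.20.
After the deductible, £6,370.20 − £4,500 = £1,870.20 remains.
£1,870.20 ≤ £15,518, so the limit doesn't bind; insurer pays £1,870.20.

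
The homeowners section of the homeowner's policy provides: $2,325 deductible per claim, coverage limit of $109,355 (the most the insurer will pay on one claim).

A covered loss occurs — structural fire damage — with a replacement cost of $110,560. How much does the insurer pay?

Less the $2,325 deductible: $110,560 − $2,325 = $108,235.
$108,235 is within the $109,355 limit, so the insurer pays $108,235.

$108,235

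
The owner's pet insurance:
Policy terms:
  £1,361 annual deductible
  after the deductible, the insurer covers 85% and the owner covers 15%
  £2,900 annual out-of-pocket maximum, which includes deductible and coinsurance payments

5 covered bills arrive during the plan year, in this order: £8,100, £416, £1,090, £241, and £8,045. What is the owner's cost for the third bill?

£163.50

Claim 1 (£8,100): £1,361 to deductible, leaving £6,739; owner's 15% is £1,010.85. Cost to owner: £2,371.85. OOP to date £2,371.85.
Claim 2 (£416): 15% coinsurance on £416 = £62.40. Owner pays £62.40; OOP now £2,434.25.
Claim 3 (£1,090): deductible already satisfied, so owner's share is 15% × £1,090 = £163.50. Cost to owner: £163.50. OOP to date £2,597.75.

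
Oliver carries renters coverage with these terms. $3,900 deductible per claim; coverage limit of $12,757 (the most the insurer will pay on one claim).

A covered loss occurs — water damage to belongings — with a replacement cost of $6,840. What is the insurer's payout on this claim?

$2,940

After the deductible, $6,840 − $3,900 = $2,940 remains.
That's under the $12,757 cap, so the insurer reimburses the full $2,940.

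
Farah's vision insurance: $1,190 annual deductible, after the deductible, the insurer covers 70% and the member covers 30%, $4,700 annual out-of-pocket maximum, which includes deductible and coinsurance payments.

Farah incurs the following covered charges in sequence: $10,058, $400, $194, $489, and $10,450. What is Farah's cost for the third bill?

Bill 1, $10,058: $1,190 to deductible, leaving $8,868; 30% of $8,868 = $2,660.40. Member owes $3,850.40 (running OOP $3,850.40).
Bill 2, $400: 30% coinsurance on $400 = $120. Member owes $120 (running OOP $3,970.40).
Bill 3, $194: deductible already satisfied, so member's share is 30% × $194 = $58.20. Member owes $58.20 (running OOP $4,028.60).

$58.20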